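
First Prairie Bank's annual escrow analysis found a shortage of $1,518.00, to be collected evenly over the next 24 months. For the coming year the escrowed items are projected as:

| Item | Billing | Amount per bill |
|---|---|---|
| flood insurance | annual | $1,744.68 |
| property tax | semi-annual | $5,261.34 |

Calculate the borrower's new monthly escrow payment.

$1,085.53

Flood insurance = $1,744.68 per year
Property tax = $5,261.34 × 2 = $10,522.68 per year
Combined annual = $1,744.68 + $10,522.68 = $12,267.36
Monthly = $12,267.36 / 12 = $1,022.28
Monthly shortage recovery: $1,518.00 / 24 = $63.25
New monthly escrow = $1,022.28 + $63.25 = $1,085.53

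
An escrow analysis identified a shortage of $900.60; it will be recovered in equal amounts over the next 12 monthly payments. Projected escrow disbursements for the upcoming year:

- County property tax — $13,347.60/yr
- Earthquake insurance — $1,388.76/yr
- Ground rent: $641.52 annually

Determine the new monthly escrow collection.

County property tax = $13,347.60
Earthquake insurance = $1,388.76
Ground rent = $641.52
Annual escrow total = $15,377.88
Base monthly escrow = $15,377.88 ÷ 12 = $1,281.49
Shortage spread = $900.60 ÷ 12 = $75.05/mo
Adjusted monthly = $1,281.49 + $75.05 = $1,356.54

$1,356.54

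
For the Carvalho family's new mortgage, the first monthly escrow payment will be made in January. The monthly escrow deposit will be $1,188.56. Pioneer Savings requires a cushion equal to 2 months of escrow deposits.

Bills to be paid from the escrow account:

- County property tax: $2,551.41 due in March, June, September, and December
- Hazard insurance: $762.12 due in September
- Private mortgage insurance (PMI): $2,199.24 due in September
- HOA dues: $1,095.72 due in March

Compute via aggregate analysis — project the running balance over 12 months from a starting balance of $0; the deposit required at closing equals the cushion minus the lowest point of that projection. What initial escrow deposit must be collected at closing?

$3,391.39

Cushion = 2 × $1,188.56 = $2,377.12
Trial balance (start $0, +$1,188.56 each month, − disbursements):
  Jan: +$1,188.56 → $1,188.56
  Feb: +$1,188.56 → $2,377.12
  Mar: +$1,188.56 − $3,647.13 → -$81.45
  Apr: +$1,188.56 → $1,107.11
  May: +$1,188.56 → $2,295.67
  Jun: +$1,188.56 − $2,551.41 → $932.82
  Jul: +$1,188.56 → $2,121.38
  Aug: +$1,188.56 → $3,309.94
  Sep: +$1,188.56 − $5,512.77 → -$1,014.27
  Oct: +$1,188.56 → $174.29
  Nov: +$1,188.56 → $1,362.85
  Dec: +$1,188.56 − $2,551.41 → $0.00
Lowest trial balance = -$1,014.27 (Sep)
Initial deposit = cushion − low point = $2,377.12 − (-$1,014.27) = $3,391.39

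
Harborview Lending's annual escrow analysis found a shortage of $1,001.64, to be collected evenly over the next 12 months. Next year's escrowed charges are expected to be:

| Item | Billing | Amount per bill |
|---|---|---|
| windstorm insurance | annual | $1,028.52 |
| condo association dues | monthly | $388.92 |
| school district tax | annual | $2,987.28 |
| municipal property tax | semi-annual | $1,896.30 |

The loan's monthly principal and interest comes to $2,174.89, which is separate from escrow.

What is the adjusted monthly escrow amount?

$1,123.09

Windstorm insurance — $1,028.52 annually
Condo association dues — $388.92 × 12 = $4,667.04 annually
School district tax — $2,987.28 annually
Municipal property tax — $1,896.30 × 2 = $3,792.60 annually
Annual escrow total = $12,475.44
Per month = $12,475.44 / 12 = $1,039.62
Shortage per month = $1,001.64 ÷ 12 = $83.47
Adjusted monthly = $1,039.62 + $83.47 = $1,123.09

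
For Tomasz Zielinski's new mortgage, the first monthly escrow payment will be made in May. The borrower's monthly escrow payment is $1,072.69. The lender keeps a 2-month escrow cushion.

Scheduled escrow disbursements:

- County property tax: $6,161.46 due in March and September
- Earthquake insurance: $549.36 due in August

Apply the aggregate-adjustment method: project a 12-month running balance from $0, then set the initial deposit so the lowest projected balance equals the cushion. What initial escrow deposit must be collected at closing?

Cushion = 2 × $1,072.69 = $2,145.38
Trial balance (start $0, +$1,072.69 each month, − disbursements):
  May: +$1,072.69 → $1,072.69
  Jun: +$1,072.69 → $2,145.38
  Jul: +$1,072.69 → $3,218.07
  Aug: +$1,072.69 − $549.36 → $3,741.40
  Sep: +$1,072.69 − $6,161.46 → -$1,347.37
  Oct: +$1,072.69 → -$274.68
  Nov: +$1,072.69 → $798.01
  Dec: +$1,072.69 → $1,870.70
  Jan: +$1,072.69 → $2,943.39
  Feb: +$1,072.69 → $4,016.08
  Mar: +$1,072.69 − $6,161.46 → -$1,072.69
  Apr: +$1,072.69 → $0.00
Lowest trial balance = -$1,347.37 (Sep)
Initial deposit = cushion − low point = $2,145.38 − (-$1,347.37) = $3,492.75

$3,492.75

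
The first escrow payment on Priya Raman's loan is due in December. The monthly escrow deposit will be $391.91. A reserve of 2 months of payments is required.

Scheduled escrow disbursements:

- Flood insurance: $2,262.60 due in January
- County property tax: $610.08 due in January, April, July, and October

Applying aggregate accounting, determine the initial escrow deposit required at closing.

$2,872.68

Cushion = 2 × $391.91 = $783.82
Trial balance (start $0, +$391.91 each month, − disbursements):
  Dec: +$391.91 → $391.91
  Jan: +$391.91 − $2,872.68 → -$2,088.86
  Feb: +$391.91 → -$1,696.95
  Mar: +$391.91 → -$1,305.04
  Apr: +$391.91 − $610.08 → -$1,523.21
  May: +$391.91 → -$1,131.30
  Jun: +$391.91 → -$739.39
  Jul: +$391.91 − $610.08 → -$957.56
  Aug: +$391.91 → -$565.65
  Sep: +$391.91 → -$173.74
  Oct: +$391.91 − $610.08 → -$391.91
  Nov: +$391.91 → $0.00
Lowest trial balance = -$2,088.86 (Jan)
Initial deposit = cushion − low point = $783.82 − (-$2,088.86) = $2,872.68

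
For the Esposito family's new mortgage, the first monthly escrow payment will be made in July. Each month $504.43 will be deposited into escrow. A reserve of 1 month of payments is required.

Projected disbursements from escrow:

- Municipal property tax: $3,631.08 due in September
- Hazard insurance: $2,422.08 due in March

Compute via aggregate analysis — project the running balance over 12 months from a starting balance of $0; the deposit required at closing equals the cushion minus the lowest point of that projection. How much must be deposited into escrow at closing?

$2,622.22

Cushion = 1 × $504.43 = $504.43
Trial balance (start $0, +$504.43 each month, − disbursements):
  Jul: +$504.43 → $504.43
  Aug: +$504.43 → $1,008.86
  Sep: +$504.43 − $3,631.08 → -$2,117.79
  Oct: +$504.43 → -$1,613.36
  Nov: +$504.43 → -$1,108.93
  Dec: +$504.43 → -$604.50
  Jan: +$504.43 → -$100.07
  Feb: +$504.43 → $404.36
  Mar: +$504.43 − $2,422.08 → -$1,513.29
  Apr: +$504.43 → -$1,008.86
  May: +$504.43 → -$504.43
  Jun: +$504.43 → $0.00
Lowest trial balance = -$2,117.79 (Sep)
Initial deposit = cushion − low point = $504.43 − (-$2,117.79) = $2,622.22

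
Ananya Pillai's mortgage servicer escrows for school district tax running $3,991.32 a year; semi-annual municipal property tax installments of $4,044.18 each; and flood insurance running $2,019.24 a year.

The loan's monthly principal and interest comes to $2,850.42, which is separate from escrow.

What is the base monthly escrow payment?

$1,174.91

School district tax — $3,991.32 per year
Municipal property tax — $4,044.18 × 2 = $8,088.36 per year
Flood insurance — $2,019.24 per year
Combined annual = $3,991.32 + $8,088.36 + $2,019.24 = $14,098.92
Monthly = $14,098.92 / 12 = $1,174.91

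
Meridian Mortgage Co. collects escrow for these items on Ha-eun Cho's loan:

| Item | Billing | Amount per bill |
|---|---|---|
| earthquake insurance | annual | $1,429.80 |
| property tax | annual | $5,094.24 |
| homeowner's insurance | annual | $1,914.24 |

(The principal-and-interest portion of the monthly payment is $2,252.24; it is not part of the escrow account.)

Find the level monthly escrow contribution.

Earthquake insurance — $1,429.80/yr
Property tax — $5,094.24/yr
Homeowner's insurance — $1,914.24/yr
Combined annual = $8,438.28
Monthly escrow = $8,438.28 ÷ 12 = $703.19

$703.19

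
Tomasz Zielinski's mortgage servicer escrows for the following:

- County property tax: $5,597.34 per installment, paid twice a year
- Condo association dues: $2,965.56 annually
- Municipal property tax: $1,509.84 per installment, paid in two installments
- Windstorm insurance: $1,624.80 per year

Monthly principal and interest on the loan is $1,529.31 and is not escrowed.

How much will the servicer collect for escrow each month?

$1,567.06

County property tax: $5,597.34 × 2 = $11,194.68 per year
Condo association dues: $2,965.56 per year
Municipal property tax: $1,509.84 × 2 = $3,019.68 per year
Windstorm insurance: $1,624.80 per year
Total annual escrow = $11,194.68 + $2,965.56 + $3,019.68 + $1,624.80 = $18,804.72
Monthly = $18,804.72 / 12 = $1,567.06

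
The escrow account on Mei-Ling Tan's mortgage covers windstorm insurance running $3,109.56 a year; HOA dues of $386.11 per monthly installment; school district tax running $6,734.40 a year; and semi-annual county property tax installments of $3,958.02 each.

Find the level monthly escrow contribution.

$1,866.11

Windstorm insurance: $3,109.56
HOA dues: $386.11 × 12 = $4,633.32
School district tax: $6,734.40
County property tax: $3,958.02 × 2 = $7,916.04
Yearly total = $3,109.56 + $4,633.32 + $6,734.40 + $7,916.04 = $22,393.32
Base monthly escrow = $22,393.32 / 12 = $1,866.11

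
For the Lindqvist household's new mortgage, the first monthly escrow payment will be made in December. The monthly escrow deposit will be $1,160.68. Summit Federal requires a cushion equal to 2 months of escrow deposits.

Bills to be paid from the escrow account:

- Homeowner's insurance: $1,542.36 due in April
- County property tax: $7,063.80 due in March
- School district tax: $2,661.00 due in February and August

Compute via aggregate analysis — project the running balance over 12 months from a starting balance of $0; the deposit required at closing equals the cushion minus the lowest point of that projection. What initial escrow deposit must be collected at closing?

$7,785.12

Cushion = 2 × $1,160.68 = $2,321.36
Trial balance (start $0, +$1,160.68 each month, − disbursements):
  Dec: +$1,160.68 → $1,160.68
  Jan: +$1,160.68 → $2,321.36
  Feb: +$1,160.68 − $2,661.00 → $821.04
  Mar: +$1,160.68 − $7,063.80 → -$5,082.08
  Apr: +$1,160.68 − $1,542.36 → -$5,463.76
  May: +$1,160.68 → -$4,303.08
  Jun: +$1,160.68 → -$3,142.40
  Jul: +$1,160.68 → -$1,981.72
  Aug: +$1,160.68 − $2,661.00 → -$3,482.04
  Sep: +$1,160.68 → -$2,321.36
  Oct: +$1,160.68 → -$1,160.68
  Nov: +$1,160.68 → $0.00
Lowest trial balance = -$5,463.76 (Apr)
Initial deposit = cushion − low point = $2,321.36 − (-$5,463.76) = $7,785.12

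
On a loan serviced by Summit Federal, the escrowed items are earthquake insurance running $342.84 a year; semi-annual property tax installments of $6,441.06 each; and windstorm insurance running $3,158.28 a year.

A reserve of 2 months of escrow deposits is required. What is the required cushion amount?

Earthquake insurance = $342.84/yr
Property tax = $6,441.06 × 2 = $12,882.12/yr
Windstorm insurance = $3,158.28/yr
Total annual escrow = $342.84 + $12,882.12 + $3,158.28 = $16,383.24
Monthly = $16,383.24 ÷ 12 = $1,365.27
Cushion = 2 × $1,365.27 = $2,730.54

$2,730.54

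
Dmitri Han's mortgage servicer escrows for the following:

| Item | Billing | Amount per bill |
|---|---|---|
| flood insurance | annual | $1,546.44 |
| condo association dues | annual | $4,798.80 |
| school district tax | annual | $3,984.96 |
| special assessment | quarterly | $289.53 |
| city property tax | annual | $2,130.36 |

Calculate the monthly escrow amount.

Flood insurance = $1,546.44 annually
Condo association dues = $4,798.80 annually
School district tax = $3,984.96 annually
Special assessment = $289.53 × 4 = $1,158.12 annually
City property tax = $2,130.36 annually
Total per year = $13,618.68
Per month = $13,618.68 ÷ 12 = $1,134.89

$1,134.89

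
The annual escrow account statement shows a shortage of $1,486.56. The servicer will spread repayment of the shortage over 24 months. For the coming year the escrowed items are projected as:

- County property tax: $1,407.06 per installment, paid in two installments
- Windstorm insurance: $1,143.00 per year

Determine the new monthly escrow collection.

County property tax — $1,407.06 × 2 = $2,814.12 per year
Windstorm insurance — $1,143.00 per year
Total per year = $3,957.12
Monthly = $3,957.12 / 12 = $329.76
Monthly shortage recovery: $1,486.56 / 24 = $61.94
New monthly escrow = $329.76 + $61.94 = $391.70

$391.70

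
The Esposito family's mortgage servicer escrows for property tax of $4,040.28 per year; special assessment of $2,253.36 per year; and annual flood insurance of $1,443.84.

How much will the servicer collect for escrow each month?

Property tax: $4,040.28 per year
Special assessment: $2,253.36 per year
Flood insurance: $1,443.84 per year
Total per year = $7,737.48
Monthly = $7,737.48 ÷ 12 = $644.79

$644.79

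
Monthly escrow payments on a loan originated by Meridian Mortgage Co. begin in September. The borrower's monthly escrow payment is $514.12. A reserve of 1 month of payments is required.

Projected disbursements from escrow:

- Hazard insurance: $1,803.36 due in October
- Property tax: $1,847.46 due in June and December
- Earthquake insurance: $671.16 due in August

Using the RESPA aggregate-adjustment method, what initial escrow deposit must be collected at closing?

$2,108.46

Cushion = 1 × $514.12 = $514.12
Trial balance (start $0, +$514.12 each month, − disbursements):
  Sep: +$514.12 → $514.12
  Oct: +$514.12 − $1,803.36 → -$775.12
  Nov: +$514.12 → -$261.00
  Dec: +$514.12 − $1,847.46 → -$1,594.34
  Jan: +$514.12 → -$1,080.22
  Feb: +$514.12 → -$566.10
  Mar: +$514.12 → -$51.98
  Apr: +$514.12 → $462.14
  May: +$514.12 → $976.26
  Jun: +$514.12 − $1,847.46 → -$357.08
  Jul: +$514.12 → $157.04
  Aug: +$514.12 − $671.16 → $0.00
Lowest trial balance = -$1,594.34 (Dec)
Initial deposit = cushion − low point = $514.12 − (-$1,594.34) = $2,108.46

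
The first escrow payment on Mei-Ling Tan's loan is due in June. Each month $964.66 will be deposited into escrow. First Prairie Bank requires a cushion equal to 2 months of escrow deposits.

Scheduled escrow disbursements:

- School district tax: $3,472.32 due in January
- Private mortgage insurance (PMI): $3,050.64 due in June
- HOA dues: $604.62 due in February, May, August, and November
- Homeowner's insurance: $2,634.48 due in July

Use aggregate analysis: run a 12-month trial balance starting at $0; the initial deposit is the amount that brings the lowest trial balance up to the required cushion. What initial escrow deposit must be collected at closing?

$5,685.12

Cushion = 2 × $964.66 = $1,929.32
Trial balance (start $0, +$964.66 each month, − disbursements):
  Jun: +$964.66 − $3,050.64 → -$2,085.98
  Jul: +$964.66 − $2,634.48 → -$3,755.80
  Aug: +$964.66 − $604.62 → -$3,395.76
  Sep: +$964.66 → -$2,431.10
  Oct: +$964.66 → -$1,466.44
  Nov: +$964.66 − $604.62 → -$1,106.40
  Dec: +$964.66 → -$141.74
  Jan: +$964.66 − $3,472.32 → -$2,649.40
  Feb: +$964.66 − $604.62 → -$2,289.36
  Mar: +$964.66 → -$1,324.70
  Apr: +$964.66 → -$360.04
  May: +$964.66 − $604.62 → $0.00
Lowest trial balance = -$3,755.80 (Jul)
Initial deposit = cushion − low point = $1,929.32 − (-$3,755.80) = $5,685.12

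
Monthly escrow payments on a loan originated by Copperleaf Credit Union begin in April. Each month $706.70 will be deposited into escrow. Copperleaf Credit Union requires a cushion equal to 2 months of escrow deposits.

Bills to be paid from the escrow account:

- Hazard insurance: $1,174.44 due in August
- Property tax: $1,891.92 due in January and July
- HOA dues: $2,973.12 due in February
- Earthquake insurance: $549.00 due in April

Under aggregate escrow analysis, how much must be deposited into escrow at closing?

$2,120.10

Cushion = 2 × $706.70 = $1,413.40
Trial balance (start $0, +$706.70 each month, − disbursements):
  Apr: +$706.70 − $549.00 → $157.70
  May: +$706.70 → $864.40
  Jun: +$706.70 → $1,571.10
  Jul: +$706.70 − $1,891.92 → $385.88
  Aug: +$706.70 − $1,174.44 → -$81.86
  Sep: +$706.70 → $624.84
  Oct: +$706.70 → $1,331.54
  Nov: +$706.70 → $2,038.24
  Dec: +$706.70 → $2,744.94
  Jan: +$706.70 − $1,891.92 → $1,559.72
  Feb: +$706.70 − $2,973.12 → -$706.70
  Mar: +$706.70 → $0.00
Lowest trial balance = -$706.70 (Feb)
Initial deposit = cushion − low point = $1,413.40 − (-$706.70) = $2,120.10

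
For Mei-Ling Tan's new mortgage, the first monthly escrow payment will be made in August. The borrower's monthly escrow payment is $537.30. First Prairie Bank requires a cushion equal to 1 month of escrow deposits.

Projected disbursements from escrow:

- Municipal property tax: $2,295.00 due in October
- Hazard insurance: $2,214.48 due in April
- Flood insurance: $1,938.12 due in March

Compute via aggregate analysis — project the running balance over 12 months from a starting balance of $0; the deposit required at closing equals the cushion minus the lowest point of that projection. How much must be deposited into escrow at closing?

Cushion = 1 × $537.30 = $537.30
Trial balance (start $0, +$537.30 each month, − disbursements):
  Aug: +$537.30 → $537.30
  Sep: +$537.30 → $1,074.60
  Oct: +$537.30 − $2,295.00 → -$683.10
  Nov: +$537.30 → -$145.80
  Dec: +$537.30 → $391.50
  Jan: +$537.30 → $928.80
  Feb: +$537.30 → $1,466.10
  Mar: +$537.30 − $1,938.12 → $65.28
  Apr: +$537.30 − $2,214.48 → -$1,611.90
  May: +$537.30 → -$1,074.60
  Jun: +$537.30 → -$537.30
  Jul: +$537.30 → $0.00
Lowest trial balance = -$1,611.90 (Apr)
Initial deposit = cushion − low point = $537.30 − (-$1,611.90) = $2,149.20

$2,149.20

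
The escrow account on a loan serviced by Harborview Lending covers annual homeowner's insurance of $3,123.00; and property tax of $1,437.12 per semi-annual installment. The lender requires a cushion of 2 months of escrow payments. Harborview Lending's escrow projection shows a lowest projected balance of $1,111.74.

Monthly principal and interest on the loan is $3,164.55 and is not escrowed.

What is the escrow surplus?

$112.20

Homeowner's insurance — $3,123.00
Property tax — $1,437.12 × 2 = $2,874.24
Yearly total = $3,123.00 + $2,874.24 = $5,997.24
Monthly escrow = $5,997.24 / 12 = $499.77
Required reserve = 2 × $499.77 = $999.54
Surplus = $1,111.74 − $999.54 = $112.20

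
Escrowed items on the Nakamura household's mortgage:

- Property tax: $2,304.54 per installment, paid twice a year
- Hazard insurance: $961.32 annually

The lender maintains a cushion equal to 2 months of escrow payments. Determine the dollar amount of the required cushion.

$928.40

Property tax: $2,304.54 × 2 = $4,609.08 per year
Hazard insurance: $961.32 per year
Annual escrow total = $4,609.08 + $961.32 = $5,570.40
Base monthly escrow = $5,570.40 ÷ 12 = $464.20
Reserve = 2 × $464.20 = $928.40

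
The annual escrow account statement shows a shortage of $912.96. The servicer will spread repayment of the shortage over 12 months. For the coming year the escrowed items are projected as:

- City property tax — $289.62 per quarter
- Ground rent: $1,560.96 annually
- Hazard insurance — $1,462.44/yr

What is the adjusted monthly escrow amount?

City property tax — $289.62 × 4 = $1,158.48 per year
Ground rent — $1,560.96 per year
Hazard insurance — $1,462.44 per year
Annual escrow total = $1,158.48 + $1,560.96 + $1,462.44 = $4,181.88
Monthly = $4,181.88 / 12 = $348.49
Monthly shortage recovery: $912.96 / 12 = $76.08
Adjusted monthly = $348.49 + $76.08 = $424.57

$424.57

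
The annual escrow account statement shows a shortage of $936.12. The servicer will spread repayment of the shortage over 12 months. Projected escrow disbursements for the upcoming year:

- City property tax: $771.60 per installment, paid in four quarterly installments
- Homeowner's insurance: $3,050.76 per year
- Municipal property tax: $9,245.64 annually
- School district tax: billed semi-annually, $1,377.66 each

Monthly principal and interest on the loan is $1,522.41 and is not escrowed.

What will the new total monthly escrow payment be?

City property tax: $771.60 × 4 = $3,086.40
Homeowner's insurance: $3,050.76
Municipal property tax: $9,245.64
School district tax: $1,377.66 × 2 = $2,755.32
Total per year = $18,138.12
Per month = $18,138.12 / 12 = $1,511.51
Shortage per month = $936.12 / 12 = $78.01
New monthly escrow = $1,511.51 + $78.01 = $1,589.52

$1,589.52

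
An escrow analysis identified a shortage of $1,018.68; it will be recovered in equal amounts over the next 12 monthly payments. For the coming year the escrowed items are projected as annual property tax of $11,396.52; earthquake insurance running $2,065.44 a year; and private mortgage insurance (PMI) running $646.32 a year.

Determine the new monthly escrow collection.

$1,260.58

Property tax — $11,396.52 annually
Earthquake insurance — $2,065.44 annually
Private mortgage insurance (PMI) — $646.32 annually
Yearly total = $14,108.28
Per month = $14,108.28 ÷ 12 = $1,175.69
Shortage spread = $1,018.68 / 12 = $84.89/mo
New monthly escrow = $1,175.69 + $84.89 = $1,260.58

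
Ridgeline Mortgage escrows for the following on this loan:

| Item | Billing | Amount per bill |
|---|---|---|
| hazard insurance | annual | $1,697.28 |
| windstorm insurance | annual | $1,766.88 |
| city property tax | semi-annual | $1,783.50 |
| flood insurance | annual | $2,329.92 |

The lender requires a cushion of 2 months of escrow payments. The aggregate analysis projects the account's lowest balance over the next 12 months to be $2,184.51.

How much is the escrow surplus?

Hazard insurance — $1,697.28
Windstorm insurance — $1,766.88
City property tax — $1,783.50 × 2 = $3,567.00
Flood insurance — $2,329.92
Annual escrow total = $1,697.28 + $1,766.88 + $3,567.00 + $2,329.92 = $9,361.08
Monthly escrow = $9,361.08 / 12 = $780.09
Required reserve = 2 × $780.09 = $1,560.18
Excess over cushion: $2,184.51 − $1,560.18 = $624.33

$624.33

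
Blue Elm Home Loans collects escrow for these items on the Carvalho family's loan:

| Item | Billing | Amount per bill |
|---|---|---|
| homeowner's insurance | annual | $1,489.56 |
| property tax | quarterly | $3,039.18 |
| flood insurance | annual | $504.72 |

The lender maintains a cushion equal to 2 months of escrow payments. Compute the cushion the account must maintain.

$2,358.50

Homeowner's insurance — $1,489.56 annually
Property tax — $3,039.18 × 4 = $12,156.72 annually
Flood insurance — $504.72 annually
Combined annual = $1,489.56 + $12,156.72 + $504.72 = $14,151.00
Monthly escrow = $14,151.00 ÷ 12 = $1,179.25
Cushion = 2 × $1,179.25 = $2,358.50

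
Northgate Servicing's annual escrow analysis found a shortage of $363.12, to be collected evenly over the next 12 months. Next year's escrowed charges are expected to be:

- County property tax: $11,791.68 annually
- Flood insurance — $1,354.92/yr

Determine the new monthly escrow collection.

$1,125.81

County property tax: $11,791.68
Flood insurance: $1,354.92
Annual escrow total = $11,791.68 + $1,354.92 = $13,146.60
Base monthly escrow = $13,146.60 / 12 = $1,095.55
Shortage spread = $363.12 ÷ 12 = $30.26/mo
Adjusted monthly = $1,095.55 + $30.26 = $1,125.81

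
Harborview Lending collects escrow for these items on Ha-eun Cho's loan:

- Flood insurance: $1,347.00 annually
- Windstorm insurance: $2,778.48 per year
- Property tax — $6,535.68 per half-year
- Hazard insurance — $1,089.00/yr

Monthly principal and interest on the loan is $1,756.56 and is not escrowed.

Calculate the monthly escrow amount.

$1,523.82

Flood insurance — $1,347.00/yr
Windstorm insurance — $2,778.48/yr
Property tax — $6,535.68 × 2 = $13,071.36/yr
Hazard insurance — $1,089.00/yr
Total annual escrow = $18,285.84
Monthly escrow = $18,285.84 ÷ 12 = $1,523.82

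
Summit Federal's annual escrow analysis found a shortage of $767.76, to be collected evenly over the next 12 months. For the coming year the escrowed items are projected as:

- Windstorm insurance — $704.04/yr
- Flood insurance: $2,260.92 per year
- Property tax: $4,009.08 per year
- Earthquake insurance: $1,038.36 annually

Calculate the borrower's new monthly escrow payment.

Windstorm insurance = $704.04 annually
Flood insurance = $2,260.92 annually
Property tax = $4,009.08 annually
Earthquake insurance = $1,038.36 annually
Total per year = $704.04 + $2,260.92 + $4,009.08 + $1,038.36 = $8,012.40
Monthly escrow = $8,012.40 ÷ 12 = $667.70
Shortage per month = $767.76 / 12 = $63.98
New monthly escrow = $667.70 + $63.98 = $731.68

$731.68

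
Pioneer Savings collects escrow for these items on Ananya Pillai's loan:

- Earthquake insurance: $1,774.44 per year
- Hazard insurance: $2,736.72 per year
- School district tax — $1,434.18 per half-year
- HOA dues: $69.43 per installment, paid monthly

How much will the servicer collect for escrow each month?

Earthquake insurance = $1,774.44/yr
Hazard insurance = $2,736.72/yr
School district tax = $1,434.18 × 2 = $2,868.36/yr
HOA dues = $69.43 × 12 = $833.16/yr
Annual escrow total = $8,212.68
Per month = $8,212.68 / 12 = $684.39

$684.39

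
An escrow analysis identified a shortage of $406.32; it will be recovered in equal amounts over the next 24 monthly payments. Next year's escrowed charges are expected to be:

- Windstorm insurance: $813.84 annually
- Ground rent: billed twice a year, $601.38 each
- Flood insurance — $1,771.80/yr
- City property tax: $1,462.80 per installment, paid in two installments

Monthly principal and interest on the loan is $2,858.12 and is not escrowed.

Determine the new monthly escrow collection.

Windstorm insurance = $813.84
Ground rent = $601.38 × 2 = $1,202.76
Flood insurance = $1,771.80
City property tax = $1,462.80 × 2 = $2,925.60
Yearly total = $6,714.00
Per month = $6,714.00 / 12 = $559.50
Monthly shortage recovery: $406.32 / 24 = $16.93
Adjusted monthly = $559.50 + $16.93 = $576.43

$576.43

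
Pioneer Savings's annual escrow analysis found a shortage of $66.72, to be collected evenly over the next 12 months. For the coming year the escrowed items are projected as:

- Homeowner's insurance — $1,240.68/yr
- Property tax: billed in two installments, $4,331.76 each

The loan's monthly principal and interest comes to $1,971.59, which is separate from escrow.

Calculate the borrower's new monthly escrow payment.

Homeowner's insurance = $1,240.68 per year
Property tax = $4,331.76 × 2 = $8,663.52 per year
Total per year = $1,240.68 + $8,663.52 = $9,904.20
Base monthly escrow = $9,904.20 ÷ 12 = $825.35
Monthly shortage recovery: $66.72 ÷ 12 = $5.56
New monthly escrow = $825.35 + $5.56 = $830.91

$830.91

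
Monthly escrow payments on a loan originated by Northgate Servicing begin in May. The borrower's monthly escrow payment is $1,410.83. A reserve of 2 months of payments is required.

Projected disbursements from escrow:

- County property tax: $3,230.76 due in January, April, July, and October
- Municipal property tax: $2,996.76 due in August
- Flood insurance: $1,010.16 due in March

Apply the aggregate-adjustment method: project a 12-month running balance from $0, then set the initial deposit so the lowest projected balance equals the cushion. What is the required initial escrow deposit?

$3,814.96

Cushion = 2 × $1,410.83 = $2,821.66
Trial balance (start $0, +$1,410.83 each month, − disbursements):
  May: +$1,410.83 → $1,410.83
  Jun: +$1,410.83 → $2,821.66
  Jul: +$1,410.83 − $3,230.76 → $1,001.73
  Aug: +$1,410.83 − $2,996.76 → -$584.20
  Sep: +$1,410.83 → $826.63
  Oct: +$1,410.83 − $3,230.76 → -$993.30
  Nov: +$1,410.83 → $417.53
  Dec: +$1,410.83 → $1,828.36
  Jan: +$1,410.83 − $3,230.76 → $8.43
  Feb: +$1,410.83 → $1,419.26
  Mar: +$1,410.83 − $1,010.16 → $1,819.93
  Apr: +$1,410.83 − $3,230.76 → $0.00
Lowest trial balance = -$993.30 (Oct)
Initial deposit = cushion − low point = $2,821.66 − (-$993.30) = $3,814.96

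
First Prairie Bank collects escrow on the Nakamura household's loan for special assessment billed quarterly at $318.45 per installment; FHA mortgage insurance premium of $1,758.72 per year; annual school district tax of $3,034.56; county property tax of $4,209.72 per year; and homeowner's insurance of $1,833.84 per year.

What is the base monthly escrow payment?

Special assessment: $318.45 × 4 = $1,273.80
FHA mortgage insurance premium: $1,758.72
School district tax: $3,034.56
County property tax: $4,209.72
Homeowner's insurance: $1,833.84
Annual escrow total = $12,110.64
Base monthly escrow = $12,110.64 ÷ 12 = $1,009.22

$1,009.22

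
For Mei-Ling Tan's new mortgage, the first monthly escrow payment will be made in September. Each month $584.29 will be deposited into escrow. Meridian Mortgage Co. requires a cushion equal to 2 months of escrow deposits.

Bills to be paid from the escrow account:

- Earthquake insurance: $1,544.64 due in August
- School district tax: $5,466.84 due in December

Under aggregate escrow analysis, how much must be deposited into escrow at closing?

$4,298.26

Cushion = 2 × $584.29 = $1,168.58
Trial balance (start $0, +$584.29 each month, − disbursements):
  Sep: +$584.29 → $584.29
  Oct: +$584.29 → $1,168.58
  Nov: +$584.29 → $1,752.87
  Dec: +$584.29 − $5,466.84 → -$3,129.68
  Jan: +$584.29 → -$2,545.39
  Feb: +$584.29 → -$1,961.10
  Mar: +$584.29 → -$1,376.81
  Apr: +$584.29 → -$792.52
  May: +$584.29 → -$208.23
  Jun: +$584.29 → $376.06
  Jul: +$584.29 → $960.35
  Aug: +$584.29 − $1,544.64 → $0.00
Lowest trial balance = -$3,129.68 (Dec)
Initial deposit = cushion − low point = $1,168.58 − (-$3,129.68) = $4,298.26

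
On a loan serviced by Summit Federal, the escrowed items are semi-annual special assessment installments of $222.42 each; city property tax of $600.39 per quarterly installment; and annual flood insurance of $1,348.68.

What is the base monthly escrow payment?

$349.59

Special assessment = $222.42 × 2 = $444.84 per year
City property tax = $600.39 × 4 = $2,401.56 per year
Flood insurance = $1,348.68 per year
Total annual escrow = $444.84 + $2,401.56 + $1,348.68 = $4,195.08
Per month = $4,195.08 / 12 = $349.59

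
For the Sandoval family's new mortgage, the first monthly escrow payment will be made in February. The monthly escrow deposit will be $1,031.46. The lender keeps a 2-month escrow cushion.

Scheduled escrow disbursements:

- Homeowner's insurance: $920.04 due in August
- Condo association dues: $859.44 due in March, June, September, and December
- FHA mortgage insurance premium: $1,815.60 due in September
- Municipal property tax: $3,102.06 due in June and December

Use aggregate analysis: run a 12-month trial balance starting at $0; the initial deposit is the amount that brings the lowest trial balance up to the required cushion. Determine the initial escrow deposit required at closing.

$3,094.38

Cushion = 2 × $1,031.46 = $2,062.92
Trial balance (start $0, +$1,031.46 each month, − disbursements):
  Feb: +$1,031.46 → $1,031.46
  Mar: +$1,031.46 − $859.44 → $1,203.48
  Apr: +$1,031.46 → $2,234.94
  May: +$1,031.46 → $3,266.40
  Jun: +$1,031.46 − $3,961.50 → $336.36
  Jul: +$1,031.46 → $1,367.82
  Aug: +$1,031.46 − $920.04 → $1,479.24
  Sep: +$1,031.46 − $2,675.04 → -$164.34
  Oct: +$1,031.46 → $867.12
  Nov: +$1,031.46 → $1,898.58
  Dec: +$1,031.46 − $3,961.50 → -$1,031.46
  Jan: +$1,031.46 → $0.00
Lowest trial balance = -$1,031.46 (Dec)
Initial deposit = cushion − low point = $2,062.92 − (-$1,031.46) = $3,094.38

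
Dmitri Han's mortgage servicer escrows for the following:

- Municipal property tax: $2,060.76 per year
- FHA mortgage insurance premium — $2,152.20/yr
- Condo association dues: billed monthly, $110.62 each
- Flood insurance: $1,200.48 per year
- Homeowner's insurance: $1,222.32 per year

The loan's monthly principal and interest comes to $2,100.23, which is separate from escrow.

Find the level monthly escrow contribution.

$663.60

Municipal property tax = $2,060.76
FHA mortgage insurance premium = $2,152.20
Condo association dues = $110.62 × 12 = $1,327.44
Flood insurance = $1,200.48
Homeowner's insurance = $1,222.32
Total annual escrow = $7,963.20
Monthly = $7,963.20 ÷ 12 = $663.60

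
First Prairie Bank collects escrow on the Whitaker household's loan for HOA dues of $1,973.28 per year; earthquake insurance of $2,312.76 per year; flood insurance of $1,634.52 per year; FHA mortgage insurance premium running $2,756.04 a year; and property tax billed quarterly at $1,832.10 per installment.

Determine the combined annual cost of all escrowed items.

$16,005.00

HOA dues — $1,973.28
Earthquake insurance — $2,312.76
Flood insurance — $1,634.52
FHA mortgage insurance premium — $2,756.04
Property tax — $1,832.10 × 4 = $7,328.40
Total per year = $1,973.28 + $2,312.76 + $1,634.52 + $2,756.04 + $7,328.40 = $16,005.00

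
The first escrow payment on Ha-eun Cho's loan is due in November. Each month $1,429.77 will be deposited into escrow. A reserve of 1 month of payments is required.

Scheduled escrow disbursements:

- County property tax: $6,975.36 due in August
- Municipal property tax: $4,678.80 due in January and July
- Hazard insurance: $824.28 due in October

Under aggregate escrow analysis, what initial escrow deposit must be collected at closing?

Cushion = 1 × $1,429.77 = $1,429.77
Trial balance (start $0, +$1,429.77 each month, − disbursements):
  Nov: +$1,429.77 → $1,429.77
  Dec: +$1,429.77 → $2,859.54
  Jan: +$1,429.77 − $4,678.80 → -$389.49
  Feb: +$1,429.77 → $1,040.28
  Mar: +$1,429.77 → $2,470.05
  Apr: +$1,429.77 → $3,899.82
  May: +$1,429.77 → $5,329.59
  Jun: +$1,429.77 → $6,759.36
  Jul: +$1,429.77 − $4,678.80 → $3,510.33
  Aug: +$1,429.77 − $6,975.36 → -$2,035.26
  Sep: +$1,429.77 → -$605.49
  Oct: +$1,429.77 − $824.28 → $0.00
Lowest trial balance = -$2,035.26 (Aug)
Initial deposit = cushion − low point = $1,429.77 − (-$2,035.26) = $3,465.03

$3,465.03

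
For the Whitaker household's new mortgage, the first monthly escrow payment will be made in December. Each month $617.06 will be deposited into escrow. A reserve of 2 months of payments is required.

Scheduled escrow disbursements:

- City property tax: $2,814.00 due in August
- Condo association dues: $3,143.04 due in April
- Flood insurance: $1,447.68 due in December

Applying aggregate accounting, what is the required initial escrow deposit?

Cushion = 2 × $617.06 = $1,234.12
Trial balance (start $0, +$617.06 each month, − disbursements):
  Dec: +$617.06 − $1,447.68 → -$830.62
  Jan: +$617.06 → -$213.56
  Feb: +$617.06 → $403.50
  Mar: +$617.06 → $1,020.56
  Apr: +$617.06 − $3,143.04 → -$1,505.42
  May: +$617.06 → -$888.36
  Jun: +$617.06 → -$271.30
  Jul: +$617.06 → $345.76
  Aug: +$617.06 − $2,814.00 → -$1,851.18
  Sep: +$617.06 → -$1,234.12
  Oct: +$617.06 → -$617.06
  Nov: +$617.06 → $0.00
Lowest trial balance = -$1,851.18 (Aug)
Initial deposit = cushion − low point = $1,234.12 − (-$1,851.18) = $3,085.30

$3,085.30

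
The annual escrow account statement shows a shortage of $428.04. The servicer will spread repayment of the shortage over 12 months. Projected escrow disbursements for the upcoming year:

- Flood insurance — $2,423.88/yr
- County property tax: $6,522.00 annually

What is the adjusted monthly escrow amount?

$781.16

Flood insurance — $2,423.88 annually
County property tax — $6,522.00 annually
Total annual escrow = $2,423.88 + $6,522.00 = $8,945.88
Base monthly escrow = $8,945.88 ÷ 12 = $745.49
Shortage spread = $428.04 ÷ 12 = $35.67/mo
Adjusted monthly = $745.49 + $35.67 = $781.16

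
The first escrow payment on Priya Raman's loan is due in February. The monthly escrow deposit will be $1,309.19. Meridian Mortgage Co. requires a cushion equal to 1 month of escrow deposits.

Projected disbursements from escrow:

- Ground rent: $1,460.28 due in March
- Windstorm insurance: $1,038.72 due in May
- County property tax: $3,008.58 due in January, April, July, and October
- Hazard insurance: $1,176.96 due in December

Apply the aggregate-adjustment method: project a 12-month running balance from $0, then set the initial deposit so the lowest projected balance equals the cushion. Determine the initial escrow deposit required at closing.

$1,970.21

Cushion = 1 × $1,309.19 = $1,309.19
Trial balance (start $0, +$1,309.19 each month, − disbursements):
  Feb: +$1,309.19 → $1,309.19
  Mar: +$1,309.19 − $1,460.28 → $1,158.10
  Apr: +$1,309.19 − $3,008.58 → -$541.29
  May: +$1,309.19 − $1,038.72 → -$270.82
  Jun: +$1,309.19 → $1,038.37
  Jul: +$1,309.19 − $3,008.58 → -$661.02
  Aug: +$1,309.19 → $648.17
  Sep: +$1,309.19 → $1,957.36
  Oct: +$1,309.19 − $3,008.58 → $257.97
  Nov: +$1,309.19 → $1,567.16
  Dec: +$1,309.19 − $1,176.96 → $1,699.39
  Jan: +$1,309.19 − $3,008.58 → $0.00
Lowest trial balance = -$661.02 (Jul)
Initial deposit = cushion − low point = $1,309.19 − (-$661.02) = $1,970.21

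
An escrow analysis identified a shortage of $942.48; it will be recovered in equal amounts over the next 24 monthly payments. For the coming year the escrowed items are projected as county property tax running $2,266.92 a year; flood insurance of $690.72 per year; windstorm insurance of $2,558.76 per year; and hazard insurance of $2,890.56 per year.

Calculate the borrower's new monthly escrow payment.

$739.85

County property tax = $2,266.92
Flood insurance = $690.72
Windstorm insurance = $2,558.76
Hazard insurance = $2,890.56
Annual escrow total = $8,406.96
Monthly escrow = $8,406.96 / 12 = $700.58
Shortage per month = $942.48 ÷ 24 = $39.27
Adjusted monthly = $700.58 + $39.27 = $739.85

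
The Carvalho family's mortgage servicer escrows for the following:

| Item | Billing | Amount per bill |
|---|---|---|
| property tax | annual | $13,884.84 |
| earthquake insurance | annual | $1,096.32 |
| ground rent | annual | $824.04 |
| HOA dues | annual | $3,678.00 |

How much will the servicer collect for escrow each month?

Property tax: $13,884.84 per year
Earthquake insurance: $1,096.32 per year
Ground rent: $824.04 per year
HOA dues: $3,678.00 per year
Total per year = $13,884.84 + $1,096.32 + $824.04 + $3,678.00 = $19,483.20
Base monthly escrow = $19,483.20 / 12 = $1,623.60

$1,623.60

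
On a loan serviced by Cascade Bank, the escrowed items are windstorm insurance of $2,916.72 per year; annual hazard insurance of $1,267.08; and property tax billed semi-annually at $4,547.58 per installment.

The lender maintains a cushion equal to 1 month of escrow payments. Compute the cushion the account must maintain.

Windstorm insurance: $2,916.72
Hazard insurance: $1,267.08
Property tax: $4,547.58 × 2 = $9,095.16
Total per year = $2,916.72 + $1,267.08 + $9,095.16 = $13,278.96
Monthly escrow = $13,278.96 / 12 = $1,106.58
Required cushion = 1 × $1,106.58 = $1,106.58

$1,106.58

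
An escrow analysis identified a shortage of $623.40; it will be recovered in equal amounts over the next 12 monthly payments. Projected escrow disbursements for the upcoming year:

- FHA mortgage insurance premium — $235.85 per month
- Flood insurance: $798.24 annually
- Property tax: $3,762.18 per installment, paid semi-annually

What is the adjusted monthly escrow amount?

FHA mortgage insurance premium = $235.85 × 12 = $2,830.20 annually
Flood insurance = $798.24 annually
Property tax = $3,762.18 × 2 = $7,524.36 annually
Total per year = $2,830.20 + $798.24 + $7,524.36 = $11,152.80
Per month = $11,152.80 / 12 = $929.40
Shortage spread = $623.40 / 12 = $51.95/mo
Adjusted monthly = $929.40 + $51.95 = $981.35

$981.35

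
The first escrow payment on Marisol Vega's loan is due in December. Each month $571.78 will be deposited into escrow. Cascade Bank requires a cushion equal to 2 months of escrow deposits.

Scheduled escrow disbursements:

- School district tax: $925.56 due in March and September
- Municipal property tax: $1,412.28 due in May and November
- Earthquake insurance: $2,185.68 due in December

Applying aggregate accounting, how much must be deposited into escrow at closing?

Cushion = 2 × $571.78 = $1,143.56
Trial balance (start $0, +$571.78 each month, − disbursements):
  Dec: +$571.78 − $2,185.68 → -$1,613.90
  Jan: +$571.78 → -$1,042.12
  Feb: +$571.78 → -$470.34
  Mar: +$571.78 − $925.56 → -$824.12
  Apr: +$571.78 → -$252.34
  May: +$571.78 − $1,412.28 → -$1,092.84
  Jun: +$571.78 → -$521.06
  Jul: +$571.78 → $50.72
  Aug: +$571.78 → $622.50
  Sep: +$571.78 − $925.56 → $268.72
  Oct: +$571.78 → $840.50
  Nov: +$571.78 − $1,412.28 → $0.00
Lowest trial balance = -$1,613.90 (Dec)
Initial deposit = cushion − low point = $1,143.56 − (-$1,613.90) = $2,757.46

$2,757.46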